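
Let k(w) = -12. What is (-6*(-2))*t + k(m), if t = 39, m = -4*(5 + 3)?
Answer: 456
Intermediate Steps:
m = -32 (m = -4*8 = -32)
(-6*(-2))*t + k(m) = -6*(-2)*39 - 12 = 12*39 - 12 = 468 - 12 = 456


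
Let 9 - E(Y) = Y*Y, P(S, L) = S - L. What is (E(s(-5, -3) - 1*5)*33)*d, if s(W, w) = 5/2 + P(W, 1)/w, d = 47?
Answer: 54285/4 ≈ 13571.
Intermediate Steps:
s(W, w) = 5/2 + (-1 + W)/w (s(W, w) = 5/2 + (W - 1*1)/w = 5*(1/2) + (W - 1)/w = 5/2 + (-1 + W)/w)
E(Y) = 9 - Y**2 (E(Y) = 9 - Y*Y = 9 - Y**2)
(E(s(-5, -3) - 1*5)*33)*d = ((9 - ((-1 - 5 + (5/2)*(-3))/(-3) - 1*5)**2)*33)*47 = ((9 - (-(-1 - 5 - 15/2)/3 - 5)**2)*33)*47 = ((9 - (-1/3*(-27/2) - 5)**2)*33)*47 = ((9 - (9/2 - 5)**2)*33)*47 = ((9 - (-1/2)**2)*33)*47 = ((9 - 1*1/4)*33)*47 = ((9 - 1/4)*33)*47 = ((35/4)*33)*47 = (1155/4)*47 = 54285/4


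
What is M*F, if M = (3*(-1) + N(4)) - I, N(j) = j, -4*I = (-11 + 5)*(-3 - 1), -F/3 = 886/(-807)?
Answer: 6202/269 ≈ 23.056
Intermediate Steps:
F = 886/269 (F = -2658/(-807) = -2658*(-1)/807 = -3*(-886/807) = 886/269 ≈ 3.2937)
I = -6 (I = -(-11 + 5)*(-3 - 1)/4 = -(-3)*(-4)/2 = -¼*24 = -6)
M = 7 (M = (3*(-1) + 4) - 1*(-6) = (-3 + 4) + 6 = 1 + 6 = 7)
M*F = 7*(886/269) = 6202/269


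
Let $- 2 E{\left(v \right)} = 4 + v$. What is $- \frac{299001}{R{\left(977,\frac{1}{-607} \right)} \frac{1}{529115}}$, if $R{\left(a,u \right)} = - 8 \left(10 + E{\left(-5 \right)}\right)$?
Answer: $\frac{52735304705}{28} \approx 1.8834 \cdot 10^{9}$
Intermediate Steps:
$E{\left(v \right)} = -2 - \frac{v}{2}$ ($E{\left(v \right)} = - \frac{4 + v}{2} = -2 - \frac{v}{2}$)
$R{\left(a,u \right)} = -84$ ($R{\left(a,u \right)} = - 8 \left(10 - - \frac{1}{2}\right) = - 8 \left(10 + \left(-2 + \frac{5}{2}\right)\right) = - 8 \left(10 + \frac{1}{2}\right) = \left(-8\right) \frac{21}{2} = -84$)
$- \frac{299001}{R{\left(977,\frac{1}{-607} \right)} \frac{1}{529115}} = - \frac{299001}{\left(-84\right) \frac{1}{529115}} = - \frac{299001}{- \frac{84}{529115}} = \left(-299001\right) \left(- \frac{529115}{84}\right) = \frac{52735304705}{28}$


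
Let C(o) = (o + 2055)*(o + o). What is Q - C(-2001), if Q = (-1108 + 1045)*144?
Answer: 207036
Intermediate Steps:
C(o) = 2*o*(2055 + o) (C(o) = (2055 + o)*(2*o) = 2*o*(2055 + o))
Q = -9072 (Q = -63*144 = -9072)
Q - C(-2001) = -9072 - 2*(-2001)*(2055 - 2001) = -9072 - 2*(-2001)*54 = -9072 - 1*(-216108) = -9072 + 216108 = 207036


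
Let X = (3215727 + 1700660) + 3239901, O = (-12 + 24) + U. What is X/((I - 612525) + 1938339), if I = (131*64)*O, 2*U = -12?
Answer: 4078144/688059 ≈ 5.9270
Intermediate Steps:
U = -6 (U = (½)*(-12) = -6)
O = 6 (O = (-12 + 24) - 6 = 12 - 6 = 6)
I = 50304 (I = (131*64)*6 = 8384*6 = 50304)
X = 8156288 (X = 4916387 + 3239901 = 8156288)
X/((I - 612525) + 1938339) = 8156288/((50304 - 612525) + 1938339) = 8156288/(-562221 + 1938339) = 8156288/1376118 = 8156288*(1/1376118) = 4078144/688059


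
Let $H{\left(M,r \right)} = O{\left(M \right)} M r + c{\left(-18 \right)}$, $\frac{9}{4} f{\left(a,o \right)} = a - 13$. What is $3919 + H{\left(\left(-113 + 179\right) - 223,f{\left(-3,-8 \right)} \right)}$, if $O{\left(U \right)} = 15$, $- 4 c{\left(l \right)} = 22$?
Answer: $\frac{123961}{6} \approx 20660.0$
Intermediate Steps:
$f{\left(a,o \right)} = - \frac{52}{9} + \frac{4 a}{9}$ ($f{\left(a,o \right)} = \frac{4 \left(a - 13\right)}{9} = \frac{4 \left(-13 + a\right)}{9} = - \frac{52}{9} + \frac{4 a}{9}$)
$c{\left(l \right)} = - \frac{11}{2}$ ($c{\left(l \right)} = \left(- \frac{1}{4}\right) 22 = - \frac{11}{2}$)
$H{\left(M,r \right)} = - \frac{11}{2} + 15 M r$ ($H{\left(M,r \right)} = 15 M r - \frac{11}{2} = - \frac{11}{2} + 15 M r$)
$3919 + H{\left(\left(-113 + 179\right) - 223,f{\left(-3,-8 \right)} \right)} = 3919 - \left(\frac{11}{2} - 15 \left(\left(-113 + 179\right) - 223\right) \left(- \frac{52}{9} + \frac{4}{9} \left(-3\right)\right)\right) = 3919 - \left(\frac{11}{2} - 15 \left(66 - 223\right) \left(- \frac{52}{9} - \frac{4}{3}\right)\right) = 3919 - \left(\frac{11}{2} + 2355 \left(- \frac{64}{9}\right)\right) = 3919 + \left(- \frac{11}{2} + \frac{50240}{3}\right) = 3919 + \frac{100447}{6} = \frac{123961}{6}$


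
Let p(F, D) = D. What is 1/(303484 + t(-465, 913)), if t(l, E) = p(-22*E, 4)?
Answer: 1/303488 ≈ 3.2950e-6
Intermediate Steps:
t(l, E) = 4
1/(303484 + t(-465, 913)) = 1/(303484 + 4) = 1/303488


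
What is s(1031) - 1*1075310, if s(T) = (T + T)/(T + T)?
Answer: -1075309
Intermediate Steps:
s(T) = 1 (s(T) = (2*T)/((2*T)) = (2*T)*(1/(2*T)) = 1)
s(1031) - 1*1075310 = 1 - 1*1075310 = 1 - 1075310 = -1075309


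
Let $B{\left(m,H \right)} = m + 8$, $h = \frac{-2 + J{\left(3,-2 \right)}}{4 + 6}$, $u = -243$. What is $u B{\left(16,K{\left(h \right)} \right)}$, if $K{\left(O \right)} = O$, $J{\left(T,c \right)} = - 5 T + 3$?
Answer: $-5832$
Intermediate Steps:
$J{\left(T,c \right)} = 3 - 5 T$
$h = - \frac{7}{5}$ ($h = \frac{-2 + \left(3 - 15\right)}{4 + 6} = \frac{-2 + \left(3 - 15\right)}{10} = \left(-2 - 12\right) \frac{1}{10} = \left(-14\right) \frac{1}{10} = - \frac{7}{5} \approx -1.4$)
$B{\left(m,H \right)} = 8 + m$
$u B{\left(16,K{\left(h \right)} \right)} = - 243 \left(8 + 16\right) = \left(-243\right) 24 = -5832$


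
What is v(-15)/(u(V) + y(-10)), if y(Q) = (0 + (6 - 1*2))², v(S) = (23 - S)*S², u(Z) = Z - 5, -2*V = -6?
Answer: 4275/7 ≈ 610.71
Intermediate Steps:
V = 3 (V = -½*(-6) = 3)
u(Z) = -5 + Z
v(S) = S²*(23 - S)
y(Q) = 16 (y(Q) = (0 + (6 - 2))² = (0 + 4)² = 4² = 16)
v(-15)/(u(V) + y(-10)) = ((-15)²*(23 - 1*(-15)))/((-5 + 3) + 16) = (225*(23 + 15))/(-2 + 16) = (225*38)/14 = (1/14)*8550 = 4275/7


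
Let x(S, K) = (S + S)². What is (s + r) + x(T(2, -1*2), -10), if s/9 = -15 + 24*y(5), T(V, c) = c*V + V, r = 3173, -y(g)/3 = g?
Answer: -186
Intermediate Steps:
y(g) = -3*g
T(V, c) = V + V*c (T(V, c) = V*c + V = V + V*c)
x(S, K) = 4*S² (x(S, K) = (2*S)² = 4*S²)
s = -3375 (s = 9*(-15 + 24*(-3*5)) = 9*(-15 + 24*(-15)) = 9*(-15 - 360) = 9*(-375) = -3375)
(s + r) + x(T(2, -1*2), -10) = (-3375 + 3173) + 4*(2*(1 - 1*2))² = -202 + 4*(2*(1 - 2))² = -202 + 4*(2*(-1))² = -202 + 4*(-2)² = -202 + 4*4 = -202 + 16 = -186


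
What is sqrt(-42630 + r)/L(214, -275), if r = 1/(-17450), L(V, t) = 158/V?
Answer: 107*I*sqrt(519237663698)/275710 ≈ 279.65*I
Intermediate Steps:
r = -1/17450 ≈ -5.7307e-5
sqrt(-42630 + r)/L(214, -275) = sqrt(-42630 - 1/17450)/((158/214)) = sqrt(-743893501/17450)/((158*(1/214))) = (I*sqrt(519237663698)/3490)/(79/107) = (I*sqrt(519237663698)/3490)*(107/79) = 107*I*sqrt(519237663698)/275710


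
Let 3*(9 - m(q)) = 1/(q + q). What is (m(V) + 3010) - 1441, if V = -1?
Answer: 9469/6 ≈ 1578.2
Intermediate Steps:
m(q) = 9 - 1/(6*q) (m(q) = 9 - 1/(3*(q + q)) = 9 - 1/(2*q)/3 = 9 - 1/(6*q))
(m(V) + 3010) - 1441 = ((9 - ⅙/(-1)) + 3010) - 1441 = ((9 - ⅙*(-1)) + 3010) - 1441 = ((9 + ⅙) + 3010) - 1441 = (55/6 + 3010) - 1441 = 18115/6 - 1441 = 9469/6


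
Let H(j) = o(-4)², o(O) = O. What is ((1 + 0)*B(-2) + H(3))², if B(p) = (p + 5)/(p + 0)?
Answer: 841/4 ≈ 210.25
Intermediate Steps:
B(p) = (5 + p)/p
H(j) = 16 (H(j) = (-4)² = 16)
((1 + 0)*B(-2) + H(3))² = ((1 + 0)*((5 - 2)/(-2)) + 16)² = (1*(-½*3) + 16)² = (1*(-3/2) + 16)² = (-3/2 + 16)² = (29/2)² = 841/4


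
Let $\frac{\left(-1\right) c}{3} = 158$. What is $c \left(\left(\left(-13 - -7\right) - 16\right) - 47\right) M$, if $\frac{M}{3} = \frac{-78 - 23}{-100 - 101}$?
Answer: $\frac{3303306}{67} \approx 49303.0$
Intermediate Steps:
$c = -474$ ($c = \left(-3\right) 158 = -474$)
$M = \frac{101}{67}$ ($M = 3 \frac{-78 - 23}{-100 - 101} = 3 \left(- \frac{101}{-201}\right) = 3 \left(\left(-101\right) \left(- \frac{1}{201}\right)\right) = 3 \cdot \frac{101}{201} = \frac{101}{67} \approx 1.5075$)
$c \left(\left(\left(-13 - -7\right) - 16\right) - 47\right) M = - 474 \left(\left(\left(-13 - -7\right) - 16\right) - 47\right) \frac{101}{67} = - 474 \left(\left(\left(-13 + 7\right) - 16\right) - 47\right) \frac{101}{67} = - 474 \left(\left(-6 - 16\right) - 47\right) \frac{101}{67} = - 474 \left(-22 - 47\right) \frac{101}{67} = \left(-474\right) \left(-69\right) \frac{101}{67} = 32706 \cdot \frac{101}{67} = \frac{3303306}{67}$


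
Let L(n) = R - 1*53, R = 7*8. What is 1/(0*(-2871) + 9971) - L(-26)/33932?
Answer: 4019/338335972 ≈ 1.1879e-5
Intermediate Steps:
R = 56
L(n) = 3 (L(n) = 56 - 1*53 = 56 - 53 = 3)
1/(0*(-2871) + 9971) - L(-26)/33932 = 1/(0*(-2871) + 9971) - 3/33932 = 1/(0 + 9971) - 3/33932 = 1/9971 - 1*3/33932 = 1/9971 - 3/33932 = 4019/338335972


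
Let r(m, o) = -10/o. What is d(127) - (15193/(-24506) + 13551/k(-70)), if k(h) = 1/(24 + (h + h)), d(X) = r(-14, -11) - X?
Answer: 423701285757/269566 ≈ 1.5718e+6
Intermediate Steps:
d(X) = 10/11 - X (d(X) = -10/(-11) - X = -10*(-1/11) - X = 10/11 - X)
k(h) = 1/(24 + 2*h)
d(127) - (15193/(-24506) + 13551/k(-70)) = (10/11 - 1*127) - (15193/(-24506) + 13551/((1/(2*(12 - 70))))) = (10/11 - 127) - (15193*(-1/24506) + 13551/(((½)/(-58)))) = -1387/11 - (-15193/24506 + 13551/(((½)*(-1/58)))) = -1387/11 - (-15193/24506 + 13551/(-1/116)) = -1387/11 - (-15193/24506 + 13551*(-116)) = -1387/11 - (-15193/24506 - 1571916) = -1387/11 - 1*(-38521388689/24506) = -1387/11 + 38521388689/24506 = 423701285757/269566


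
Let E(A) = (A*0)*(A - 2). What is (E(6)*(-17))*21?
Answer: 0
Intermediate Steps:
E(A) = 0 (E(A) = 0*(-2 + A) = 0)
(E(6)*(-17))*21 = (0*(-17))*21 = 0*21 = 0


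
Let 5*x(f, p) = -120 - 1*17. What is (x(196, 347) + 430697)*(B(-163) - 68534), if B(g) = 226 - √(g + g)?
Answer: -147090895184/5 - 2153348*I*√326/5 ≈ -2.9418e+10 - 7.7759e+6*I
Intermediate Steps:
x(f, p) = -137/5 (x(f, p) = (-120 - 1*17)/5 = (-120 - 17)/5 = (⅕)*(-137) = -137/5)
B(g) = 226 - √2*√g (B(g) = 226 - √(2*g) = 226 - √2*√g)
(x(196, 347) + 430697)*(B(-163) - 68534) = (-137/5 + 430697)*((226 - √2*√(-163)) - 68534) = 2153348*((226 - √2*I*√163) - 68534)/5 = 2153348*((226 - I*√326) - 68534)/5 = 2153348*(-68308 - I*√326)/5 = -147090895184/5 - 2153348*I*√326/5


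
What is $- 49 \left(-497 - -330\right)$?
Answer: $8183$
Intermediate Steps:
$- 49 \left(-497 - -330\right) = - 49 \left(-497 + 330\right) = \left(-49\right) \left(-167\right) = 8183$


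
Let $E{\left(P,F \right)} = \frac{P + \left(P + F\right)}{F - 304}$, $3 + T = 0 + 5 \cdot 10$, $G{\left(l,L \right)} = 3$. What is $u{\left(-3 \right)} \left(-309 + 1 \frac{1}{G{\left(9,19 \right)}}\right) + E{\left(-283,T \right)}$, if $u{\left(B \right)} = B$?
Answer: $\frac{238501}{257} \approx 928.02$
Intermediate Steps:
$T = 47$ ($T = -3 + \left(0 + 5 \cdot 10\right) = -3 + \left(0 + 50\right) = -3 + 50 = 47$)
$E{\left(P,F \right)} = \frac{F + 2 P}{-304 + F}$ ($E{\left(P,F \right)} = \frac{P + \left(F + P\right)}{-304 + F} = \frac{F + 2 P}{-304 + F}$)
$u{\left(-3 \right)} \left(-309 + 1 \frac{1}{G{\left(9,19 \right)}}\right) + E{\left(-283,T \right)} = - 3 \left(-309 + 1 \cdot \frac{1}{3}\right) + \frac{47 + 2 \left(-283\right)}{-304 + 47} = - 3 \left(-309 + 1 \cdot \frac{1}{3}\right) + \frac{47 - 566}{-257} = - 3 \left(-309 + \frac{1}{3}\right) - - \frac{519}{257} = \left(-3\right) \left(- \frac{926}{3}\right) + \frac{519}{257} = 926 + \frac{519}{257} = \frac{238501}{257}$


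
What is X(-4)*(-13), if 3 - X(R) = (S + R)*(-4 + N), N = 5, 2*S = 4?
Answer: -65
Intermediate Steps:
S = 2 (S = (½)*4 = 2)
X(R) = 1 - R (X(R) = 3 - (2 + R)*(-4 + 5) = 3 - (2 + R) = 3 + (-2 - R) = 1 - R)
X(-4)*(-13) = (1 - 1*(-4))*(-13) = (1 + 4)*(-13) = 5*(-13) = -65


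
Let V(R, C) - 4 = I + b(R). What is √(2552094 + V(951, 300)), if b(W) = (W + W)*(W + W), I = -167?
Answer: √6169535 ≈ 2483.9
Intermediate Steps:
b(W) = 4*W² (b(W) = (2*W)*(2*W) = 4*W²)
V(R, C) = -163 + 4*R² (V(R, C) = 4 + (-167 + 4*R²) = -163 + 4*R²)
√(2552094 + V(951, 300)) = √(2552094 + (-163 + 4*951²)) = √(2552094 + (-163 + 4*904401)) = √(2552094 + (-163 + 3617604)) = √(2552094 + 3617441) = √6169535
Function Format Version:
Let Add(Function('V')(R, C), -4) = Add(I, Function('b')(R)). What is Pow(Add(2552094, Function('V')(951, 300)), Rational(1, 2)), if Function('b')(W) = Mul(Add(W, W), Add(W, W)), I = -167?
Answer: Pow(6169535, Rational(1, 2)) ≈ 2483.9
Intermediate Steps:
Function('b')(W) = Mul(4, Pow(W, 2)) (Function('b')(W) = Mul(Mul(2, W), Mul(2, W)) = Mul(4, Pow(W, 2)))
Function('V')(R, C) = Add(-163, Mul(4, Pow(R, 2))) (Function('V')(R, C) = Add(4, Add(-167, Mul(4, Pow(R, 2)))) = Add(-163, Mul(4, Pow(R, 2))))
Pow(Add(2552094, Function('V')(951, 300)), Rational(1, 2)) = Pow(Add(2552094, Add(-163, Mul(4, Pow(951, 2)))), Rational(1, 2)) = Pow(Add(2552094, Add(-163, Mul(4, 904401))), Rational(1, 2)) = Pow(Add(2552094, Add(-163, 3617604)), Rational(1, 2)) = Pow(Add(2552094, 3617441), Rational(1, 2)) = Pow(6169535, Rational(1, 2))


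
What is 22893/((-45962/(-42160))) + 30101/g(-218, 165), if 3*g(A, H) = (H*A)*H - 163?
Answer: 2864239366632477/136397129953 ≈ 20999.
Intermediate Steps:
g(A, H) = -163/3 + A*H²/3 (g(A, H) = ((H*A)*H - 163)/3 = ((A*H)*H - 163)/3 = (A*H² - 163)/3 = (-163 + A*H²)/3 = -163/3 + A*H²/3)
22893/((-45962/(-42160))) + 30101/g(-218, 165) = 22893/((-45962/(-42160))) + 30101/(-163/3 + (⅓)*(-218)*165²) = 22893/((-45962*(-1/42160))) + 30101/(-163/3 + (⅓)*(-218)*27225) = 22893/(22981/21080) + 30101/(-163/3 - 1978350) = 22893*(21080/22981) + 30101/(-5935213/3) = 482584440/22981 + 30101*(-3/5935213) = 482584440/22981 - 90303/5935213 = 2864239366632477/136397129953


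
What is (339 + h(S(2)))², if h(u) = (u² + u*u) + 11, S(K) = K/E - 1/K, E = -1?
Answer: 525625/4 ≈ 1.3141e+5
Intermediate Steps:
S(K) = -K - 1/K (S(K) = K/(-1) - 1/K = K*(-1) - 1/K = -K - 1/K)
h(u) = 11 + 2*u² (h(u) = (u² + u²) + 11 = 2*u² + 11 = 11 + 2*u²)
(339 + h(S(2)))² = (339 + (11 + 2*(-1*2 - 1/2)²))² = (339 + (11 + 2*(-2 - 1*½)²))² = (339 + (11 + 2*(-2 - ½)²))² = (339 + (11 + 2*(-5/2)²))² = (339 + (11 + 2*(25/4)))² = (339 + (11 + 25/2))² = (339 + 47/2)² = (725/2)² = 525625/4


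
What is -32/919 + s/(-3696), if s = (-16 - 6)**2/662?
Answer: -1789565/51103752 ≈ -0.035018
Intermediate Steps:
s = 242/331 (s = (-22)**2*(1/662) = 484*(1/662) = 242/331 ≈ 0.73112)
-32/919 + s/(-3696) = -32/919 + (242/331)/(-3696) = -32*1/919 + (242/331)*(-1/3696) = -32/919 - 11/55608 = -1789565/51103752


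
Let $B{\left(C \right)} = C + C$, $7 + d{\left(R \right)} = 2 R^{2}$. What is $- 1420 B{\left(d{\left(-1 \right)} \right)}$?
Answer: $14200$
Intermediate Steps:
$d{\left(R \right)} = -7 + 2 R^{2}$
$B{\left(C \right)} = 2 C$
$- 1420 B{\left(d{\left(-1 \right)} \right)} = - 1420 \cdot 2 \left(-7 + 2 \left(-1\right)^{2}\right) = - 1420 \cdot 2 \left(-7 + 2 \cdot 1\right) = - 1420 \cdot 2 \left(-7 + 2\right) = - 1420 \cdot 2 \left(-5\right) = \left(-1420\right) \left(-10\right) = 14200$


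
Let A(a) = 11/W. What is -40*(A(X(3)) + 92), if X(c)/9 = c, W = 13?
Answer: -48280/13 ≈ -3713.8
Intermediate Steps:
X(c) = 9*c
A(a) = 11/13
-40*(A(X(3)) + 92) = -40*(11/13 + 92) = -40*1207/13 = -48280/13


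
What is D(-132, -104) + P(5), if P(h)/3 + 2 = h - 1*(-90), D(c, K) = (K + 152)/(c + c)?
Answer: 3067/11 ≈ 278.82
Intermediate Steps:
D(c, K) = (152 + K)/(2*c) (D(c, K) = (152 + K)/((2*c)) = (152 + K)*(1/(2*c)) = (152 + K)/(2*c))
P(h) = 264 + 3*h (P(h) = -6 + 3*(h - 1*(-90)) = -6 + 3*(h + 90) = -6 + 3*(90 + h) = -6 + (270 + 3*h) = 264 + 3*h)
D(-132, -104) + P(5) = (1/2)*(152 - 104)/(-132) + (264 + 3*5) = (1/2)*(-1/132)*48 + (264 + 15) = -2/11 + 279 = 3067/11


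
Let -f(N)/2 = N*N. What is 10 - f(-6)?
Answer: 82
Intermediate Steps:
f(N) = -2*N² (f(N) = -2*N*N = -2*N²)
10 - f(-6) = 10 - (-2)*(-6)² = 10 - (-2)*36 = 10 - 1*(-72) = 10 + 72 = 82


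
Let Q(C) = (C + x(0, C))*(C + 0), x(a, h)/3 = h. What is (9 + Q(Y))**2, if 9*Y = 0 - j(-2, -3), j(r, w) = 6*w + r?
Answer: 5424241/6561 ≈ 826.74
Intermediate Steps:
x(a, h) = 3*h
j(r, w) = r + 6*w
Y = 20/9 (Y = (0 - (-2 + 6*(-3)))/9 = (0 - (-2 - 18))/9 = (0 - 1*(-20))/9 = (0 + 20)/9 = (1/9)*20 = 20/9 ≈ 2.2222)
Q(C) = 4*C**2 (Q(C) = (C + 3*C)*(C + 0) = (4*C)*C = 4*C**2)
(9 + Q(Y))**2 = (9 + 4*(20/9)**2)**2 = (9 + 4*(400/81))**2 = (9 + 1600/81)**2 = (2329/81)**2 = 5424241/6561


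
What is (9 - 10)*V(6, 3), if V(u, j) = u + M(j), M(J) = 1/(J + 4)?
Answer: -43/7 ≈ -6.1429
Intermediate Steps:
M(J) = 1/(4 + J)
V(u, j) = u + 1/(4 + j)
(9 - 10)*V(6, 3) = (9 - 10)*((1 + 6*(4 + 3))/(4 + 3)) = -(1 + 6*7)/7 = -(1 + 42)/7 = -43/7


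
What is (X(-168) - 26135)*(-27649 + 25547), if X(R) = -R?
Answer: 54582634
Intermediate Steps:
(X(-168) - 26135)*(-27649 + 25547) = (-1*(-168) - 26135)*(-27649 + 25547) = (168 - 26135)*(-2102) = -25967*(-2102) = 54582634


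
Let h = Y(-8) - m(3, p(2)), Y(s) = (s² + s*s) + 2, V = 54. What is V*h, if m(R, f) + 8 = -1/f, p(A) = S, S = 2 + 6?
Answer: 29835/4 ≈ 7458.8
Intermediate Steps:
S = 8
p(A) = 8
Y(s) = 2 + 2*s² (Y(s) = (s² + s²) + 2 = 2*s² + 2 = 2 + 2*s²)
m(R, f) = -8 - 1/f
h = 1105/8 (h = (2 + 2*(-8)²) - (-8 - 1/8) = (2 + 2*64) - (-8 - 1*⅛) = (2 + 128) - (-8 - ⅛) = 130 - 1*(-65/8) = 130 + 65/8 = 1105/8 ≈ 138.13)
V*h = 54*(1105/8) = 29835/4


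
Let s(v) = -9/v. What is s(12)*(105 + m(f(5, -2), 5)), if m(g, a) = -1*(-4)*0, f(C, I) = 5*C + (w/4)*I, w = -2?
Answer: -315/4 ≈ -78.750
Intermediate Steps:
f(C, I) = 5*C - I/2 (f(C, I) = 5*C + (-2/4)*I = 5*C + (-2*¼)*I = 5*C - I/2)
m(g, a) = 0 (m(g, a) = 4*0 = 0)
s(12)*(105 + m(f(5, -2), 5)) = (-9/12)*(105 + 0) = -9*1/12*105 = -¾*105 = -315/4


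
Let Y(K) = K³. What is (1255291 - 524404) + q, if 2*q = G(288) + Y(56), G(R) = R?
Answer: 818839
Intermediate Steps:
q = 87952 (q = (288 + 56³)/2 = (288 + 175616)/2 = (½)*175904 = 87952)
(1255291 - 524404) + q = (1255291 - 524404) + 87952 = 730887 + 87952 = 818839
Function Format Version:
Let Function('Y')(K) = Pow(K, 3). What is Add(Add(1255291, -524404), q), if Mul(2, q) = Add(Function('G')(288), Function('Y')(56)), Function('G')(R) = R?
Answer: 818839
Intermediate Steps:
q = 87952 (q = Mul(Rational(1, 2), Add(288, Pow(56, 3))) = Mul(Rational(1, 2), Add(288, 175616)) = Mul(Rational(1, 2), 175904) = 87952)
Add(Add(1255291, -524404), q) = Add(Add(1255291, -524404), 87952) = Add(730887, 87952) = 818839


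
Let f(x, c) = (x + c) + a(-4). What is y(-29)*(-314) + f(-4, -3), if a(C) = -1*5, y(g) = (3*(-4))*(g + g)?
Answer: -218556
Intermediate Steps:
y(g) = -24*g
a(C) = -5
f(x, c) = -5 + c + x (f(x, c) = (x + c) - 5 = (c + x) - 5 = -5 + c + x)
y(-29)*(-314) + f(-4, -3) = -24*(-29)*(-314) + (-5 - 3 - 4) = 696*(-314) - 12 = -218544 - 12 = -218556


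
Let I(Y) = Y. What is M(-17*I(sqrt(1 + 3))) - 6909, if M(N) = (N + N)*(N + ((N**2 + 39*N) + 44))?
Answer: 3971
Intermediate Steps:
M(N) = 2*N*(44 + N**2 + 40*N) (M(N) = (2*N)*(N + (44 + N**2 + 39*N)) = (2*N)*(44 + N**2 + 40*N) = 2*N*(44 + N**2 + 40*N))
M(-17*I(sqrt(1 + 3))) - 6909 = 2*(-17*sqrt(1 + 3))*(44 + (-17*sqrt(1 + 3))**2 + 40*(-17*sqrt(1 + 3))) - 6909 = 2*(-17*sqrt(4))*(44 + (-17*sqrt(4))**2 + 40*(-17*sqrt(4))) - 6909 = 2*(-17*2)*(44 + (-17*2)**2 + 40*(-17*2)) - 6909 = 2*(-34)*(44 + (-34)**2 + 40*(-34)) - 6909 = 2*(-34)*(44 + 1156 - 1360) - 6909 = 2*(-34)*(-160) - 6909 = 10880 - 6909 = 3971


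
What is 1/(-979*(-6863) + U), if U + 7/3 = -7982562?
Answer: -3/3791062 ≈ -7.9133e-7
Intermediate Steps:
U = -23947693/3 (U = -7/3 - 7982562 = -23947693/3 ≈ -7.9826e+6)
1/(-979*(-6863) + U) = 1/(-979*(-6863) - 23947693/3) = 1/(6718877 - 23947693/3) = 1/(-3791062/3) = -3/3791062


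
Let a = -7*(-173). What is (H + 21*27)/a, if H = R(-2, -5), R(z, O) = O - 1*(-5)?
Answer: 81/173 ≈ 0.46821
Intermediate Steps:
R(z, O) = 5 + O (R(z, O) = O + 5 = 5 + O)
H = 0 (H = 5 - 5 = 0)
a = 1211
(H + 21*27)/a = (0 + 21*27)/1211 = (0 + 567)*(1/1211) = 567*(1/1211) = 81/173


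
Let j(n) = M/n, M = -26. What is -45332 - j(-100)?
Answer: -2266613/50 ≈ -45332.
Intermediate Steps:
j(n) = -26/n
-45332 - j(-100) = -45332 - (-26)/(-100) = -45332 - (-26)*(-1)/100 = -45332 - 1*13/50 = -45332 - 13/50 = -2266613/50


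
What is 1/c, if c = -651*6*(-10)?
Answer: 1/39060 ≈ 2.5602e-5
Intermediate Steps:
c = 39060 (c = -31*126*(-10) = -3906*(-10) = 39060)
1/c = 1/39060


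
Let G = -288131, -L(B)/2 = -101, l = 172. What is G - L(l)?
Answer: -288333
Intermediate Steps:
L(B) = 202 (L(B) = -2*(-101) = 202)
G - L(l) = -288131 - 1*202 = -288131 - 202 = -288333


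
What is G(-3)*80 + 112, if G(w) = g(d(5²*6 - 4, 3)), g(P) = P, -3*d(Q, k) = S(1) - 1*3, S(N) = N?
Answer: 496/3 ≈ 165.33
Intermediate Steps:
d(Q, k) = ⅔ (d(Q, k) = -(1 - 1*3)/3 = -(1 - 3)/3 = -⅓*(-2) = ⅔)
G(w) = ⅔
G(-3)*80 + 112 = (⅔)*80 + 112 = 160/3 + 112 = 496/3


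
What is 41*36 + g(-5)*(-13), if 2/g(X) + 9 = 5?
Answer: 2965/2 ≈ 1482.5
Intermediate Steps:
g(X) = -1/2 (g(X) = 2/(-9 + 5) = 2/(-4) = 2*(-1/4) = -1/2)
41*36 + g(-5)*(-13) = 41*36 - 1/2*(-13) = 1476 + 13/2 = 2965/2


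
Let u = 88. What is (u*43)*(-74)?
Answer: -280016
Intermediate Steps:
(u*43)*(-74) = (88*43)*(-74) = 3784*(-74) = -280016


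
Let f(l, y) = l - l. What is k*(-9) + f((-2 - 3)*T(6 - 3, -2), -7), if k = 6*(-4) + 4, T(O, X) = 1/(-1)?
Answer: 180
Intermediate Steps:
T(O, X) = -1
k = -20 (k = -24 + 4 = -20)
f(l, y) = 0
k*(-9) + f((-2 - 3)*T(6 - 3, -2), -7) = -20*(-9) + 0 = 180 + 0 = 180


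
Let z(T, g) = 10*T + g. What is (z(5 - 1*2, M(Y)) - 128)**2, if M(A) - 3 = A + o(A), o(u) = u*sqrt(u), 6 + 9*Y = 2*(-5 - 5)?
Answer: 6967873/729 + 45812*I*sqrt(26)/243 ≈ 9558.1 + 961.3*I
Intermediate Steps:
Y = -26/9 (Y = -2/3 + (2*(-5 - 5))/9 = -2/3 + (2*(-10))/9 = -2/3 + (1/9)*(-20) = -2/3 - 20/9 = -26/9 ≈ -2.8889)
o(u) = u**(3/2)
M(A) = 3 + A + A**(3/2) (M(A) = 3 + (A + A**(3/2)) = 3 + A + A**(3/2))
z(T, g) = g + 10*T
(z(5 - 1*2, M(Y)) - 128)**2 = (((3 - 26/9 + (-26/9)**(3/2)) + 10*(5 - 1*2)) - 128)**2 = (((3 - 26/9 - 26*I*sqrt(26)/27) + 10*(5 - 2)) - 128)**2 = (((1/9 - 26*I*sqrt(26)/27) + 10*3) - 128)**2 = (((1/9 - 26*I*sqrt(26)/27) + 30) - 128)**2 = ((271/9 - 26*I*sqrt(26)/27) - 128)**2 = (-881/9 - 26*I*sqrt(26)/27)**2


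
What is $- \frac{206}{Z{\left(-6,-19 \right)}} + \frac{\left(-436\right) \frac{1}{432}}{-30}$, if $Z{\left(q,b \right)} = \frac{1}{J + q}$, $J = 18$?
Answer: $- \frac{8009171}{3240} \approx -2472.0$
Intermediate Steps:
$Z{\left(q,b \right)} = \frac{1}{18 + q}$
$- \frac{206}{Z{\left(-6,-19 \right)}} + \frac{\left(-436\right) \frac{1}{432}}{-30} = - \frac{206}{\frac{1}{18 - 6}} + \frac{\left(-436\right) \frac{1}{432}}{-30} = - \frac{206}{\frac{1}{12}} + \left(-436\right) \frac{1}{432} \left(- \frac{1}{30}\right) = - 206 \frac{1}{\frac{1}{12}} - - \frac{109}{3240} = \left(-206\right) 12 + \frac{109}{3240} = -2472 + \frac{109}{3240} = - \frac{8009171}{3240}$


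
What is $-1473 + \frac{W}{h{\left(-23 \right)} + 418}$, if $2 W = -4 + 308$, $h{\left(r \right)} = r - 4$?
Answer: $- \frac{575791}{391} \approx -1472.6$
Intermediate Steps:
$h{\left(r \right)} = -4 + r$
$W = 152$ ($W = \frac{-4 + 308}{2} = \frac{1}{2} \cdot 304 = 152$)
$-1473 + \frac{W}{h{\left(-23 \right)} + 418} = -1473 + \frac{1}{\left(-4 - 23\right) + 418} \cdot 152 = -1473 + \frac{1}{-27 + 418} \cdot 152 = -1473 + \frac{1}{391} \cdot 152 = -1473 + \frac{152}{391} = - \frac{575791}{391}$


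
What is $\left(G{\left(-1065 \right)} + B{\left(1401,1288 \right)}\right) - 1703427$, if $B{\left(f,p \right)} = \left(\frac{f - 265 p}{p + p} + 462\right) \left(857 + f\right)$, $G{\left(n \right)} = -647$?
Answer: $- \frac{1234979415}{1288} \approx -9.5884 \cdot 10^{5}$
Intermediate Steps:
$B{\left(f,p \right)} = \left(462 + \frac{f - 265 p}{2 p}\right) \left(857 + f\right)$ ($B{\left(f,p \right)} = \left(\frac{f - 265 p}{2 p} + 462\right) \left(857 + f\right) = \left(462 + \frac{f - 265 p}{2 p}\right) \left(857 + f\right)$)
$\left(G{\left(-1065 \right)} + B{\left(1401,1288 \right)}\right) - 1703427 = \left(-647 + \frac{1401^{2} + 857 \cdot 1401 + 659 \cdot 1288 \left(857 + 1401\right)}{2 \cdot 1288}\right) - 1703427 = \left(-647 + \frac{1}{2} \cdot \frac{1}{1288} \left(1962801 + 1200657 + 659 \cdot 1288 \cdot 2258\right)\right) - 1703427 = \left(-647 + \frac{1}{2} \cdot \frac{1}{1288} \left(1962801 + 1200657 + 1916572336\right)\right) - 1703427 = \left(-647 + \frac{1}{2} \cdot \frac{1}{1288} \cdot 1919735794\right) - 1703427 = \left(-647 + \frac{959867897}{1288}\right) - 1703427 = \frac{959034561}{1288} - 1703427 = - \frac{1234979415}{1288}$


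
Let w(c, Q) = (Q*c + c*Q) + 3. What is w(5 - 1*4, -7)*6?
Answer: -66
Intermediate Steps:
w(c, Q) = 3 + 2*Q*c (w(c, Q) = (Q*c + Q*c) + 3 = 2*Q*c + 3 = 3 + 2*Q*c)
w(5 - 1*4, -7)*6 = (3 + 2*(-7)*(5 - 1*4))*6 = (3 + 2*(-7)*(5 - 4))*6 = (3 + 2*(-7)*1)*6 = (3 - 14)*6 = -11*6 = -66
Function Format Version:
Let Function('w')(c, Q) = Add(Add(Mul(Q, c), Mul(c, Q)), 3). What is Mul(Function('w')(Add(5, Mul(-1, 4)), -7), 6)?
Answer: -66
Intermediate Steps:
Function('w')(c, Q) = Add(3, Mul(2, Q, c)) (Function('w')(c, Q) = Add(Add(Mul(Q, c), Mul(Q, c)), 3) = Add(Mul(2, Q, c), 3) = Add(3, Mul(2, Q, c)))
Mul(Function('w')(Add(5, Mul(-1, 4)), -7), 6) = Mul(Add(3, Mul(2, -7, Add(5, Mul(-1, 4)))), 6) = Mul(Add(3, Mul(2, -7, Add(5, -4))), 6) = Mul(Add(3, Mul(2, -7, 1)), 6) = Mul(Add(3, -14), 6) = Mul(-11, 6) = -66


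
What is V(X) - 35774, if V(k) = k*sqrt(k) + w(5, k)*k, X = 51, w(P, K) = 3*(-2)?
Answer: -36080 + 51*sqrt(51) ≈ -35716.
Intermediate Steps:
w(P, K) = -6
V(k) = k**(3/2) - 6*k (V(k) = k*sqrt(k) - 6*k = k**(3/2) - 6*k)
V(X) - 35774 = (51**(3/2) - 6*51) - 35774 = (51*sqrt(51) - 306) - 35774 = (-306 + 51*sqrt(51)) - 35774 = -36080 + 51*sqrt(51)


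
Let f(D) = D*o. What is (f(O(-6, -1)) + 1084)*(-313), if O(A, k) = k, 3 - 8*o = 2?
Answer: -2714023/8 ≈ -3.3925e+5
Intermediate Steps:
o = ⅛ (o = 3/8 - ⅛*2 = 3/8 - ¼ = ⅛ ≈ 0.12500)
f(D) = D/8 (f(D) = D*(⅛) = D/8)
(f(O(-6, -1)) + 1084)*(-313) = ((⅛)*(-1) + 1084)*(-313) = (-⅛ + 1084)*(-313) = (8671/8)*(-313) = -2714023/8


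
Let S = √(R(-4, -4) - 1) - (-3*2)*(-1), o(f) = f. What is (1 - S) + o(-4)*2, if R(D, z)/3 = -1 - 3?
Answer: -1 - I*√13 ≈ -1.0 - 3.6056*I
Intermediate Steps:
R(D, z) = -12 (R(D, z) = 3*(-1 - 3) = 3*(-4) = -12)
S = -6 + I*√13 (S = √(-12 - 1) - (-3*2)*(-1) = √(-13) - (-6)*(-1) = I*√13 - 1*6 = I*√13 - 6 = -6 + I*√13 ≈ -6.0 + 3.6056*I)
(1 - S) + o(-4)*2 = (1 - (-6 + I*√13)) - 4*2 = (1 + (6 - I*√13)) - 8 = (7 - I*√13) - 8 = -1 - I*√13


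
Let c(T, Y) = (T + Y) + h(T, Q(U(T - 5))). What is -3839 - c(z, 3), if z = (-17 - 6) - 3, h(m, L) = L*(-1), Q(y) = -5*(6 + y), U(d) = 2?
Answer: -3856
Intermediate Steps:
Q(y) = -30 - 5*y
h(m, L) = -L
z = -26 (z = -23 - 3 = -26)
c(T, Y) = 40 + T + Y (c(T, Y) = (T + Y) - (-30 - 5*2) = (T + Y) - (-30 - 10) = (T + Y) - 1*(-40) = (T + Y) + 40 = 40 + T + Y)
-3839 - c(z, 3) = -3839 - (40 - 26 + 3) = -3839 - 1*17 = -3839 - 17 = -3856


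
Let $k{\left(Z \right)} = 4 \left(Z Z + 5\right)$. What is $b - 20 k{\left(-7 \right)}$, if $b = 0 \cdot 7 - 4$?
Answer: $-4324$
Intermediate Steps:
$k{\left(Z \right)} = 20 + 4 Z^{2}$ ($k{\left(Z \right)} = 4 \left(Z^{2} + 5\right) = 4 \left(5 + Z^{2}\right) = 20 + 4 Z^{2}$)
$b = -4$ ($b = 0 - 4 = -4$)
$b - 20 k{\left(-7 \right)} = -4 - 20 \left(20 + 4 \left(-7\right)^{2}\right) = -4 - 20 \left(20 + 4 \cdot 49\right) = -4 - 20 \left(20 + 196\right) = -4 - 4320 = -4324$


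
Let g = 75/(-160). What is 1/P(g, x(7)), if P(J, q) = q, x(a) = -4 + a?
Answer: 1/3 ≈ 0.33333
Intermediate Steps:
g = -15/32 (g = 75*(-1/160) = -15/32 ≈ -0.46875)
1/P(g, x(7)) = 1/(-4 + 7) = 1/3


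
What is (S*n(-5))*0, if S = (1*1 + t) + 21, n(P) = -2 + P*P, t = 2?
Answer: 0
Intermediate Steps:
n(P) = -2 + P²
S = 24 (S = (1*1 + 2) + 21 = (1 + 2) + 21 = 3 + 21 = 24)
(S*n(-5))*0 = (24*(-2 + (-5)²))*0 = (24*(-2 + 25))*0 = (24*23)*0 = 552*0 = 0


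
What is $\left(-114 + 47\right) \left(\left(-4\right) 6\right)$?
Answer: $1608$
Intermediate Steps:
$\left(-114 + 47\right) \left(\left(-4\right) 6\right) = \left(-67\right) \left(-24\right) = 1608$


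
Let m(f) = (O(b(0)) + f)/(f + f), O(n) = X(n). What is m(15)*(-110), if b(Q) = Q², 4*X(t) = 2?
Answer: -341/6 ≈ -56.833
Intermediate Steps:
X(t) = ½ (X(t) = (¼)*2 = ½)
O(n) = ½
m(f) = (½ + f)/(2*f) (m(f) = (½ + f)/(f + f) = (½ + f)/((2*f)) = (½ + f)*(1/(2*f)) = (½ + f)/(2*f))
m(15)*(-110) = ((¼)*(1 + 2*15)/15)*(-110) = ((¼)*(1/15)*(1 + 30))*(-110) = ((¼)*(1/15)*31)*(-110) = (31/60)*(-110) = -341/6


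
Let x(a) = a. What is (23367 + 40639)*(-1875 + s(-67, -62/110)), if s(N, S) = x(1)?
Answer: -119947244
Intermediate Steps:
s(N, S) = 1
(23367 + 40639)*(-1875 + s(-67, -62/110)) = (23367 + 40639)*(-1875 + 1) = 64006*(-1874) = -119947244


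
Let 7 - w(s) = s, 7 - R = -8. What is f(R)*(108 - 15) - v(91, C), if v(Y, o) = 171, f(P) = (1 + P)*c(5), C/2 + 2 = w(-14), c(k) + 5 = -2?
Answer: -10587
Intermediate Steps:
R = 15 (R = 7 - 1*(-8) = 7 + 8 = 15)
w(s) = 7 - s
c(k) = -7 (c(k) = -5 - 2 = -7)
C = 38 (C = -4 + 2*(7 - 1*(-14)) = -4 + 2*(7 + 14) = -4 + 2*21 = -4 + 42 = 38)
f(P) = -7 - 7*P (f(P) = (1 + P)*(-7) = -7 - 7*P)
f(R)*(108 - 15) - v(91, C) = (-7 - 7*15)*(108 - 15) - 1*171 = (-7 - 105)*93 - 171 = -112*93 - 171 = -10416 - 171 = -10587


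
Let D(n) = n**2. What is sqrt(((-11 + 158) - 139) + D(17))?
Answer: 3*sqrt(33) ≈ 17.234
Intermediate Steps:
sqrt(((-11 + 158) - 139) + D(17)) = sqrt(((-11 + 158) - 139) + 17**2) = sqrt((147 - 139) + 289) = sqrt(8 + 289) = sqrt(297) = 3*sqrt(33)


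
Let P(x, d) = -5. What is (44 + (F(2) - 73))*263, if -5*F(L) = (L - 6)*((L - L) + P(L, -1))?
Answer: -8679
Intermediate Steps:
F(L) = -6 + L (F(L) = -(L - 6)*((L - L) - 5)/5 = -(-6 + L)*(0 - 5)/5 = -(-6 + L)*(-5)/5 = -(30 - 5*L)/5 = -6 + L)
(44 + (F(2) - 73))*263 = (44 + ((-6 + 2) - 73))*263 = (44 + (-4 - 73))*263 = (44 - 77)*263 = -33*263 = -8679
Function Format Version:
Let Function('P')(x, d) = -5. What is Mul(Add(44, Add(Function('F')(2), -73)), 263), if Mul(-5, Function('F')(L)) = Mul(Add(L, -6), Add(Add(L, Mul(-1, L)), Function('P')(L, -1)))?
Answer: -8679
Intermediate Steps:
Function('F')(L) = Add(-6, L) (Function('F')(L) = Mul(Rational(-1, 5), Mul(Add(L, -6), Add(Add(L, Mul(-1, L)), -5))) = Mul(Rational(-1, 5), Mul(Add(-6, L), Add(0, -5))) = Mul(Rational(-1, 5), Mul(Add(-6, L), -5)) = Mul(Rational(-1, 5), Add(30, Mul(-5, L))) = Add(-6, L))
Mul(Add(44, Add(Function('F')(2), -73)), 263) = Mul(Add(44, Add(Add(-6, 2), -73)), 263) = Mul(Add(44, Add(-4, -73)), 263) = Mul(Add(44, -77), 263) = Mul(-33, 263) = -8679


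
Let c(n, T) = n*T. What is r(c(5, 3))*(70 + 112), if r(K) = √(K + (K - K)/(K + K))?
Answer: 182*√15 ≈ 704.88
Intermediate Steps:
c(n, T) = T*n
r(K) = √K (r(K) = √(K + 0/((2*K))) = √(K + 0*(1/(2*K))) = √(K + 0) = √K)
r(c(5, 3))*(70 + 112) = √(3*5)*(70 + 112) = √15*182 = 182*√15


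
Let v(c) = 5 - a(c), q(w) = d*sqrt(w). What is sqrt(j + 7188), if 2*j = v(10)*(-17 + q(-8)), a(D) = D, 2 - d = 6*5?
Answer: sqrt(28922 + 560*I*sqrt(2))/2 ≈ 85.04 + 1.1641*I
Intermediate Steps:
d = -28 (d = 2 - 6*5 = 2 - 1*30 = 2 - 30 = -28)
q(w) = -28*sqrt(w)
v(c) = 5 - c
j = 85/2 + 140*I*sqrt(2) (j = ((5 - 1*10)*(-17 - 56*I*sqrt(2)))/2 = ((5 - 10)*(-17 - 56*I*sqrt(2)))/2 = (-5*(-17 - 56*I*sqrt(2)))/2 = (85 + 280*I*sqrt(2))/2 = 85/2 + 140*I*sqrt(2) ≈ 42.5 + 197.99*I)
sqrt(j + 7188) = sqrt((85/2 + 140*I*sqrt(2)) + 7188) = sqrt(14461/2 + 140*I*sqrt(2))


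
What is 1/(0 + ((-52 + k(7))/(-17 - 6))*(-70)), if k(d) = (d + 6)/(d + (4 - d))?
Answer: -46/6825 ≈ -0.0067399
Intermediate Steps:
k(d) = 3/2 + d/4 (k(d) = (6 + d)/4 = (6 + d)*(¼) = 3/2 + d/4)
1/(0 + ((-52 + k(7))/(-17 - 6))*(-70)) = 1/(0 + ((-52 + (3/2 + (¼)*7))/(-17 - 6))*(-70)) = 1/(0 + ((-52 + (3/2 + 7/4))/(-23))*(-70)) = 1/(0 + ((-52 + 13/4)*(-1/23))*(-70)) = 1/(0 - 195/4*(-1/23)*(-70)) = 1/(0 + (195/92)*(-70)) = 1/(0 - 6825/46) = 1/(-6825/46) = -46/6825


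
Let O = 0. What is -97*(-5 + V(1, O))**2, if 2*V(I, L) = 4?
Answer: -873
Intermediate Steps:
V(I, L) = 2 (V(I, L) = (1/2)*4 = 2)
-97*(-5 + V(1, O))**2 = -97*(-5 + 2)**2 = -97*(-3)**2 = -97*9 = -873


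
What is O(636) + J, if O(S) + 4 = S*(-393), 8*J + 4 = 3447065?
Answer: 1447445/8 ≈ 1.8093e+5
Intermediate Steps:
J = 3447061/8 (J = -½ + (⅛)*3447065 = -½ + 3447065/8 = 3447061/8 ≈ 4.3088e+5)
O(S) = -4 - 393*S (O(S) = -4 + S*(-393) = -4 - 393*S)
O(636) + J = (-4 - 393*636) + 3447061/8 = (-4 - 249948) + 3447061/8 = -249952 + 3447061/8 = 1447445/8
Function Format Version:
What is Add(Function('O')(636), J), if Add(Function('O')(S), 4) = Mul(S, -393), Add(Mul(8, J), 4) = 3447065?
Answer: Rational(1447445, 8) ≈ 1.8093e+5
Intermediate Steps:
J = Rational(3447061, 8) (J = Add(Rational(-1, 2), Mul(Rational(1, 8), 3447065)) = Add(Rational(-1, 2), Rational(3447065, 8)) = Rational(3447061, 8) ≈ 4.3088e+5)
Function('O')(S) = Add(-4, Mul(-393, S)) (Function('O')(S) = Add(-4, Mul(S, -393)) = Add(-4, Mul(-393, S)))
Add(Function('O')(636), J) = Add(Add(-4, Mul(-393, 636)), Rational(3447061, 8)) = Add(Add(-4, -249948), Rational(3447061, 8)) = Add(-249952, Rational(3447061, 8)) = Rational(1447445, 8)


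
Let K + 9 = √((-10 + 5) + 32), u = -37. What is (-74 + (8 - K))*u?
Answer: 2109 + 111*√3 ≈ 2301.3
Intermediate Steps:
K = -9 + 3*√3 (K = -9 + √((-10 + 5) + 32) = -9 + √(-5 + 32) = -9 + √27 = -9 + 3*√3 ≈ -3.8038)
(-74 + (8 - K))*u = (-74 + (8 - (-9 + 3*√3)))*(-37) = (-74 + (8 + (9 - 3*√3)))*(-37) = (-74 + (17 - 3*√3))*(-37) = (-57 - 3*√3)*(-37) = 2109 + 111*√3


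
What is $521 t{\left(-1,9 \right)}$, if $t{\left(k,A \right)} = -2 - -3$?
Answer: $521$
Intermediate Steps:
$t{\left(k,A \right)} = 1$ ($t{\left(k,A \right)} = -2 + 3 = 1$)
$521 t{\left(-1,9 \right)} = 521 \cdot 1 = 521$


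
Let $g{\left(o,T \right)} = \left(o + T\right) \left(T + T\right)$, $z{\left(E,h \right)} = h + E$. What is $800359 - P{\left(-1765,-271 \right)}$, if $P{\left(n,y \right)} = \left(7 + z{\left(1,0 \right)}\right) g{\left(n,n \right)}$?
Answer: $-98886841$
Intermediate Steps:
$z{\left(E,h \right)} = E + h$
$g{\left(o,T \right)} = 2 T \left(T + o\right)$ ($g{\left(o,T \right)} = \left(T + o\right) 2 T = 2 T \left(T + o\right)$)
$P{\left(n,y \right)} = 32 n^{2}$ ($P{\left(n,y \right)} = \left(7 + \left(1 + 0\right)\right) 2 n \left(n + n\right) = \left(7 + 1\right) 2 n 2 n = 8 \cdot 4 n^{2} = 32 n^{2}$)
$800359 - P{\left(-1765,-271 \right)} = 800359 - 32 \left(-1765\right)^{2} = 800359 - 32 \cdot 3115225 = 800359 - 99687200 = -98886841$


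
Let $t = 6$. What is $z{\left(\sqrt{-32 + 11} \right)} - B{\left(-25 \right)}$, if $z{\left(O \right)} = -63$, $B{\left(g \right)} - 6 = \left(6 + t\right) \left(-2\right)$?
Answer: $-45$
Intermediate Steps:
$B{\left(g \right)} = -18$ ($B{\left(g \right)} = 6 + \left(6 + 6\right) \left(-2\right) = 6 + 12 \left(-2\right) = 6 - 24 = -18$)
$z{\left(\sqrt{-32 + 11} \right)} - B{\left(-25 \right)} = -63 - -18 = -63 + 18 = -45$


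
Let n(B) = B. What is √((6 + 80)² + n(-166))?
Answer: √7230 ≈ 85.029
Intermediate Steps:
√((6 + 80)² + n(-166)) = √((6 + 80)² - 166) = √(86² - 166) = √(7396 - 166) = √7230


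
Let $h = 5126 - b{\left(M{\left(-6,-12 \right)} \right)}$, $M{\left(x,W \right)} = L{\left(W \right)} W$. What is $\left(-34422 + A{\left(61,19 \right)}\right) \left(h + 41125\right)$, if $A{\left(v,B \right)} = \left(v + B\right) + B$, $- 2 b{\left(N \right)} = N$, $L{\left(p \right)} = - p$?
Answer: $-1585001817$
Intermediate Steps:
$M{\left(x,W \right)} = - W^{2}$ ($M{\left(x,W \right)} = - W W = - W^{2}$)
$b{\left(N \right)} = - \frac{N}{2}$
$A{\left(v,B \right)} = v + 2 B$ ($A{\left(v,B \right)} = \left(B + v\right) + B = v + 2 B$)
$h = 5054$ ($h = 5126 - - \frac{\left(-1\right) \left(-12\right)^{2}}{2} = 5126 - - \frac{\left(-1\right) 144}{2} = 5126 - \left(- \frac{1}{2}\right) \left(-144\right) = 5126 - 72 = 5054$)
$\left(-34422 + A{\left(61,19 \right)}\right) \left(h + 41125\right) = \left(-34422 + \left(61 + 2 \cdot 19\right)\right) \left(5054 + 41125\right) = \left(-34422 + \left(61 + 38\right)\right) 46179 = \left(-34422 + 99\right) 46179 = \left(-34323\right) 46179 = -1585001817$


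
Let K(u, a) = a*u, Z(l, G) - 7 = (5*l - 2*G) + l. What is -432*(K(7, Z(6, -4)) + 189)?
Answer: -235872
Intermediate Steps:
Z(l, G) = 7 - 2*G + 6*l (Z(l, G) = 7 + ((5*l - 2*G) + l) = 7 + ((-2*G + 5*l) + l) = 7 + (-2*G + 6*l) = 7 - 2*G + 6*l)
-432*(K(7, Z(6, -4)) + 189) = -432*((7 - 2*(-4) + 6*6)*7 + 189) = -432*((7 + 8 + 36)*7 + 189) = -432*(51*7 + 189) = -432*(357 + 189) = -432*546 = -235872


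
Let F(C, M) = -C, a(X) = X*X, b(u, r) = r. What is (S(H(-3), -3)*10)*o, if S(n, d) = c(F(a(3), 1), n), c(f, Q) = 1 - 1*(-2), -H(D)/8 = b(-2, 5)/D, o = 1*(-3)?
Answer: -90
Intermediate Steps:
o = -3
a(X) = X²
H(D) = -40/D
c(f, Q) = 3 (c(f, Q) = 1 + 2 = 3)
S(n, d) = 3
(S(H(-3), -3)*10)*o = (3*10)*(-3) = 30*(-3) = -90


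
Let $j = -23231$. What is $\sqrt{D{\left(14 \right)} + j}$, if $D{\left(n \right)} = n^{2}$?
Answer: $i \sqrt{23035} \approx 151.77 i$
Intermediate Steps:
$\sqrt{D{\left(14 \right)} + j} = \sqrt{14^{2} - 23231} = \sqrt{196 - 23231} = \sqrt{-23035} = i \sqrt{23035}$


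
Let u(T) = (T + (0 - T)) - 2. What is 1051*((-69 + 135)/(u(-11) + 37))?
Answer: 69366/35 ≈ 1981.9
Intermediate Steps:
u(T) = -2 (u(T) = (T - T) - 2 = 0 - 2 = -2)
1051*((-69 + 135)/(u(-11) + 37)) = 1051*((-69 + 135)/(-2 + 37)) = 1051*(66/35) = 69366/35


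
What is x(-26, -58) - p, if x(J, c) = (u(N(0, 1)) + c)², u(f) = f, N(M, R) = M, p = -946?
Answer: 4310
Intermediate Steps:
x(J, c) = c² (x(J, c) = (0 + c)² = c²)
x(-26, -58) - p = (-58)² - 1*(-946) = 3364 + 946 = 4310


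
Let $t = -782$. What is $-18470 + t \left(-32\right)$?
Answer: $6554$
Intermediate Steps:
$-18470 + t \left(-32\right) = -18470 - -25024 = -18470 + 25024 = 6554$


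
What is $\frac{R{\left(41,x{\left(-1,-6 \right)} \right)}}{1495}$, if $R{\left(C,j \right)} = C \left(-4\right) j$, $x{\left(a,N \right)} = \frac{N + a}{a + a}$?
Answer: $- \frac{574}{1495} \approx -0.38395$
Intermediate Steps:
$x{\left(a,N \right)} = \frac{N + a}{2 a}$
$R{\left(C,j \right)} = - 4 C j$
$\frac{R{\left(41,x{\left(-1,-6 \right)} \right)}}{1495} = \frac{\left(-4\right) 41 \frac{-6 - 1}{2 \left(-1\right)}}{1495} = \left(-4\right) 41 \cdot \frac{1}{2} \left(-1\right) \left(-7\right) \frac{1}{1495} = \left(-4\right) 41 \cdot \frac{7}{2} \cdot \frac{1}{1495} = \left(-574\right) \frac{1}{1495} = - \frac{574}{1495}$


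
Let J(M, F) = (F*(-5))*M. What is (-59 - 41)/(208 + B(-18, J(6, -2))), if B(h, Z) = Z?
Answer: -25/67 ≈ -0.37313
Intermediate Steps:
J(M, F) = -5*F*M (J(M, F) = (-5*F)*M = -5*F*M)
(-59 - 41)/(208 + B(-18, J(6, -2))) = (-59 - 41)/(208 - 5*(-2)*6) = -100/(208 + 60) = -100/268 = -100*1/268 = -25/67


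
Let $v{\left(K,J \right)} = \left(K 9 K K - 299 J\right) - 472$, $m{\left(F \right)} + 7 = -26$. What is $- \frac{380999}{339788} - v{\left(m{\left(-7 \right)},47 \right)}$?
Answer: $\frac{114833691905}{339788} \approx 3.3796 \cdot 10^{5}$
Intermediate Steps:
$m{\left(F \right)} = -33$ ($m{\left(F \right)} = -7 - 26 = -33$)
$v{\left(K,J \right)} = -472 - 299 J + 9 K^{3}$ ($v{\left(K,J \right)} = \left(9 K K K - 299 J\right) - 472 = \left(9 K^{2} K - 299 J\right) - 472 = \left(9 K^{3} - 299 J\right) - 472 = \left(- 299 J + 9 K^{3}\right) - 472 = -472 - 299 J + 9 K^{3}$)
$- \frac{380999}{339788} - v{\left(m{\left(-7 \right)},47 \right)} = - \frac{380999}{339788} - \left(-472 - 14053 + 9 \left(-33\right)^{3}\right) = \left(-380999\right) \frac{1}{339788} - \left(-472 - 14053 + 9 \left(-35937\right)\right) = - \frac{380999}{339788} - \left(-472 - 14053 - 323433\right) = - \frac{380999}{339788} - -337958 = - \frac{380999}{339788} + 337958 = \frac{114833691905}{339788}$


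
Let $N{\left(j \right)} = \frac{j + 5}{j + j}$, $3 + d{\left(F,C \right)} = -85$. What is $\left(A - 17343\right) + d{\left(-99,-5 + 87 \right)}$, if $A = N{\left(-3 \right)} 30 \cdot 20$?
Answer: $-17631$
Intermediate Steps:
$d{\left(F,C \right)} = -88$ ($d{\left(F,C \right)} = -3 - 85 = -88$)
$N{\left(j \right)} = \frac{5 + j}{2 j}$
$A = -200$ ($A = \frac{5 - 3}{2 \left(-3\right)} 30 \cdot 20 = \frac{1}{2} \left(- \frac{1}{3}\right) 2 \cdot 30 \cdot 20 = \left(- \frac{1}{3}\right) 30 \cdot 20 = \left(-10\right) 20 = -200$)
$\left(A - 17343\right) + d{\left(-99,-5 + 87 \right)} = \left(-200 - 17343\right) - 88 = -17543 - 88 = -17631$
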